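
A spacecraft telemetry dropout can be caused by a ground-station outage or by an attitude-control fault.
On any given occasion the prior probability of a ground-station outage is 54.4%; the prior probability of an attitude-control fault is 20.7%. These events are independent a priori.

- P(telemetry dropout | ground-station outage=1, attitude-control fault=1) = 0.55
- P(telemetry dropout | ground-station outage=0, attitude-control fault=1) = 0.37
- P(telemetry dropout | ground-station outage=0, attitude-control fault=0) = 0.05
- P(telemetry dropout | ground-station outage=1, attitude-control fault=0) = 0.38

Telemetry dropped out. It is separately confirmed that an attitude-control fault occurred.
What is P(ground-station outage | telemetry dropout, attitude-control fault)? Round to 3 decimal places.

P(ground-station outage | telemetry dropout, attitude-control fault) ≈ 0.639

P(telemetry dropout | attitude-control fault) = 0.37×0.456 + 0.55×0.544 = 0.168720 + 0.299200 = 0.467920
Restricting to configurations with ground-station outage present: 0.55×0.544 = 0.299200.
P(ground-station outage | telemetry dropout, attitude-control fault) = 0.299200 / 0.467920 ≈ 0.639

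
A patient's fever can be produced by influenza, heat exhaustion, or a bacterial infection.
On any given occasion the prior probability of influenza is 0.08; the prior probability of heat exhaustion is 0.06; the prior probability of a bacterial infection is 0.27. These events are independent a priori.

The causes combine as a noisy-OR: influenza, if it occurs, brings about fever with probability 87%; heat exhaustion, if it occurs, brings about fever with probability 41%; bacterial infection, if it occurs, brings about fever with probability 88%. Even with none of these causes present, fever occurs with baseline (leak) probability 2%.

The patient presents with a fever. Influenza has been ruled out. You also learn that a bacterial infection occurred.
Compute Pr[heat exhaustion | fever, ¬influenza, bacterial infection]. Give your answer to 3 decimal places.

Pr[heat exhaustion | fever, ¬influenza, bacterial infection] ≈ 0.063

Under noisy-OR, P(fever | causes) = 1 − (1−0.02)·∏(1−qᵢ) over the active causes.
By total probability over both values of heat exhaustion:
  P(fever | ¬influenza, bacterial infection) = 0.8824·0.94 + 0.930616·0.06
        = 0.829456 + 0.055837 = 0.885293
Configurations with heat exhaustion contribute 0.055837, so
  P(heat exhaustion | fever, ¬influenza, bacterial infection) = 0.055837 / 0.885293 ≈ 0.063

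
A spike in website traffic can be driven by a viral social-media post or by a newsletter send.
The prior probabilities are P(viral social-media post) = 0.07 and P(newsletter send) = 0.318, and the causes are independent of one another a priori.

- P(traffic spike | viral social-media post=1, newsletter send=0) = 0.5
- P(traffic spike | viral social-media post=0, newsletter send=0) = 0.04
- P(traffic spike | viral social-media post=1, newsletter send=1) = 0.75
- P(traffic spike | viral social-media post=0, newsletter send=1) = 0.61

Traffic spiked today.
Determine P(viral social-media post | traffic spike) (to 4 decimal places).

Sum P(traffic spike|·) weighted by the priors over the 4 (viral social-media post, newsletter send) configurations:
  P(traffic spike) = 0.04*0.93*0.682 + 0.61*0.93*0.318 + 0.5*0.07*0.682 + 0.75*0.07*0.318
        = 0.025370 + 0.180401 + 0.023870 + 0.016695 = 0.246336
The terms with viral social-media post present sum to 0.040565, so
  P(viral social-media post | traffic spike) = 0.040565 / 0.246336 ≈ 0.1647

P(viral social-media post | traffic spike) ≈ 0.1647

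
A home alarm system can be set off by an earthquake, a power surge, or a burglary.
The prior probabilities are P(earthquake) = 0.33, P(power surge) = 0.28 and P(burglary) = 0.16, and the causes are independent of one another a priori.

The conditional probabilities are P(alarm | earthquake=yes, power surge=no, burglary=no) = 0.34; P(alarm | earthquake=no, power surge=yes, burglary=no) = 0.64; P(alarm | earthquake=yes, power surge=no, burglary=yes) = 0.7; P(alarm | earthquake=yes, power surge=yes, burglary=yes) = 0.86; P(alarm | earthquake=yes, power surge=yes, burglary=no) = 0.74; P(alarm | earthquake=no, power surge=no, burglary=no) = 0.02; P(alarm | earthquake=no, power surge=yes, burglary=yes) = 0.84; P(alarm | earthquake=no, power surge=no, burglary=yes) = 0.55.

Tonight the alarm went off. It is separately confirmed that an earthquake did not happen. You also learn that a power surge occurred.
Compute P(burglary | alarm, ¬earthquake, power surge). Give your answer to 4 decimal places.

Sum P(alarm|·) weighted by the priors over both values of burglary:
  P(alarm | ¬earthquake, power surge) = 0.64·0.84 + 0.84·0.16
        = 0.537600 + 0.134400 = 0.672000
Configurations with burglary contribute 0.134400, so
  P(burglary | alarm, ¬earthquake, power surge) = 0.134400 / 0.672000 ≈ 0.2000

P(burglary | alarm, ¬earthquake, power surge) ≈ 0.2000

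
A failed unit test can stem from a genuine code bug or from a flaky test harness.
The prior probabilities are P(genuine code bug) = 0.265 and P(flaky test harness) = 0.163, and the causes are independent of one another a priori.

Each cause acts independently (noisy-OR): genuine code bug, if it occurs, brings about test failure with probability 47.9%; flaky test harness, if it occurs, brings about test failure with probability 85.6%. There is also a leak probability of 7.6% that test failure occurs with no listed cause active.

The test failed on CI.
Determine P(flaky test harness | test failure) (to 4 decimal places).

Under noisy-OR, P(test failure | causes) = 1 − (1−0.076)·∏(1−qᵢ) over the active causes.
Numerator (weight on configurations with flaky test harness): 0.103864 + 0.040201 = 0.144065
The normalizing constant is 0.076·0.735·0.837 + 0.866944·0.735·0.163 + 0.518596·0.265·0.837 + 0.930678·0.265·0.163 = 0.305847
Posterior = 0.144065 / 0.305847 ≈ 0.4710

P(flaky test harness | test failure) ≈ 0.4710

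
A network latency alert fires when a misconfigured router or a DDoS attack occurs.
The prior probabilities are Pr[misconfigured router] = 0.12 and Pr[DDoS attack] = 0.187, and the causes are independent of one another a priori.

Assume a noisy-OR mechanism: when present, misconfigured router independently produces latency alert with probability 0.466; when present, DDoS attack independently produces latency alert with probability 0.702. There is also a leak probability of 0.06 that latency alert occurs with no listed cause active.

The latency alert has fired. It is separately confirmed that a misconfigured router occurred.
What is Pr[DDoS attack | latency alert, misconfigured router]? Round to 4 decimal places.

Pr[DDoS attack | latency alert, misconfigured router] ≈ 0.2820

Under noisy-OR, P(latency alert | causes) = 1 − (1−0.06)·∏(1−qᵢ) over the active causes.
P(latency alert | misconfigured router) = 0.49804×0.813 + 0.850416×0.187 = 0.404907 + 0.159028 = 0.563935
Of this, 0.159028 comes from 0.850416×0.187 (the DDoS attack=true cases).
Hence the posterior is 0.159028/0.563935 ≈ 0.2820.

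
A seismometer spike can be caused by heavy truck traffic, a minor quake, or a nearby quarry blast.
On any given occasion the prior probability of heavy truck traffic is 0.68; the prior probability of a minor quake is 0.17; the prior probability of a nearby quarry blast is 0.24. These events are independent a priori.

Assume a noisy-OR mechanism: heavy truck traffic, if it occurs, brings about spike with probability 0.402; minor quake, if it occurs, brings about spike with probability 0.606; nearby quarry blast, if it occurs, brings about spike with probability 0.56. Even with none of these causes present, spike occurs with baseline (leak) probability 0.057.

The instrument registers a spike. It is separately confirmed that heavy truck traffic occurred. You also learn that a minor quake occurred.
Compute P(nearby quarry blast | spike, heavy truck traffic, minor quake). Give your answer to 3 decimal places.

Under noisy-OR, P(spike | causes) = 1 − (1−0.057)·∏(1−qᵢ) over the active causes.
Enumerate both values of nearby quarry blast and weight by the priors:
  P(spike | heavy truck traffic, minor quake) = 0.777818*0.76 + 0.90224*0.24
        = 0.591142 + 0.216538 = 0.807680
Configurations with nearby quarry blast contribute 0.216538, so
  P(nearby quarry blast | spike, heavy truck traffic, minor quake) = 0.216538 / 0.807680 ≈ 0.268

P(nearby quarry blast | spike, heavy truck traffic, minor quake) ≈ 0.268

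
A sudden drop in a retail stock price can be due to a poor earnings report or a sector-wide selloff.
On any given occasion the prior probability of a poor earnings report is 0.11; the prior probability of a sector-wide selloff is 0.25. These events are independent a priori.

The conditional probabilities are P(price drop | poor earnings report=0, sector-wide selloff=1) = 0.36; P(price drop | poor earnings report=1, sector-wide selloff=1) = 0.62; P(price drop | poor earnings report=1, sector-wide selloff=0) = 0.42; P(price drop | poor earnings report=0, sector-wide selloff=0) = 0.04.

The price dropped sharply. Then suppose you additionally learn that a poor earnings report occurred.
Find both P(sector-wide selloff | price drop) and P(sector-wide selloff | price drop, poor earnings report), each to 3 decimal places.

P(sector-wide selloff | price drop) ≈ 0.613; P(sector-wide selloff | price drop, poor earnings report) ≈ 0.330

Sum P(price drop|·) weighted by the priors over the 4 (poor earnings report, sector-wide selloff) configurations:
  P(price drop) = 0.04×0.89×0.75 + 0.36×0.89×0.25 + 0.42×0.11×0.75 + 0.62×0.11×0.25
        = 0.026700 + 0.080100 + 0.034650 + 0.017050 = 0.158500
Configurations with sector-wide selloff contribute 0.097150, so
  P(sector-wide selloff | price drop) = 0.097150 / 0.158500 ≈ 0.613

With the extra evidence:
P(price drop | poor earnings report) = 0.42·0.75 + 0.62·0.25 = 0.315000 + 0.155000 = 0.470000
The sector-wide selloff-present share is 0.62·0.25 = 0.155000.
So P(sector-wide selloff | price drop, poor earnings report) = 0.155000/0.470000 ≈ 0.330.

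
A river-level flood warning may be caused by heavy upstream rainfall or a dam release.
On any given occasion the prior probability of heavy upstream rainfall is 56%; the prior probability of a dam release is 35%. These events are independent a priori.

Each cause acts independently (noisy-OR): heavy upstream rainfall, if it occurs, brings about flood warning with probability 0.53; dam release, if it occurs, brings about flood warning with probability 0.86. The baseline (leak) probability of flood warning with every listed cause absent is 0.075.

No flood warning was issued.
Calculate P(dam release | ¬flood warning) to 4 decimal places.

Under noisy-OR, P(flood warning | causes) = 1 − (1−0.075)·∏(1−qᵢ) over the active causes.
P(¬flood warning) = 0.925×0.44×0.65 + 0.1295×0.44×0.35 + 0.43475×0.56×0.65 + 0.060865×0.56×0.35 = 0.264550 + 0.019943 + 0.158249 + 0.011930 = 0.454672
Of this, 0.031873 comes from 0.019943 + 0.011930 (the dam release=true cases).
P(dam release | ¬flood warning) = 0.031873 / 0.454672 ≈ 0.0701

P(dam release | ¬flood warning) ≈ 0.0701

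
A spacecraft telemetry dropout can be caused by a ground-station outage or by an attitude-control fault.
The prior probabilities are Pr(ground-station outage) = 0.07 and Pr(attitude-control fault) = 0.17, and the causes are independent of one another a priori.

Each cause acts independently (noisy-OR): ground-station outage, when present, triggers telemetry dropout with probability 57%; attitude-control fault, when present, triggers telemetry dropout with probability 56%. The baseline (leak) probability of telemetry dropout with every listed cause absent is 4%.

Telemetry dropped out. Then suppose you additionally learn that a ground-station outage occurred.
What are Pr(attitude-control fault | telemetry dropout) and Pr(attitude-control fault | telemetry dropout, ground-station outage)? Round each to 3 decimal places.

Under noisy-OR, P(telemetry dropout | causes) = 1 − (1−0.04)·∏(1−qᵢ) over the active causes.
For the numerator, keep only attitude-control fault=true terms: 0.091319 + 0.009739 = 0.101058
Normalizer over all consistent configurations: 0.04*0.93*0.83 + 0.5776*0.93*0.17 + 0.5872*0.07*0.83 + 0.818368*0.07*0.17 = 0.166050
Posterior = 0.101058 / 0.166050 ≈ 0.609

Now condition on the additional information:
Sum P(telemetry dropout|·) weighted by the priors over both values of attitude-control fault:
  P(telemetry dropout | ground-station outage) = 0.5872·0.83 + 0.818368·0.17
        = 0.487376 + 0.139123 = 0.626499
Configurations with attitude-control fault contribute 0.139123, so
  P(attitude-control fault | telemetry dropout, ground-station outage) = 0.139123 / 0.626499 ≈ 0.222
The drop from 0.609 to 0.222 is the explaining-away (discounting) effect.

Pr(attitude-control fault | telemetry dropout) ≈ 0.609; Pr(attitude-control fault | telemetry dropout, ground-station outage) ≈ 0.222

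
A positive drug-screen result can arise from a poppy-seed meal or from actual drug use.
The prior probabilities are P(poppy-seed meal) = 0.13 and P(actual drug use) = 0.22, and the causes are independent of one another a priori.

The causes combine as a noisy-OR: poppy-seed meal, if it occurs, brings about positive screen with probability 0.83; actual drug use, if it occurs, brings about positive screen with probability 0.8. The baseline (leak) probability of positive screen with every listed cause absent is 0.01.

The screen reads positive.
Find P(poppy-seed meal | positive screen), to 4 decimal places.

Under noisy-OR, P(positive screen | causes) = 1 − (1−0.01)·∏(1−qᵢ) over the active causes.
P(positive screen) = 0.01*0.87*0.78 + 0.802*0.87*0.22 + 0.8317*0.13*0.78 + 0.96634*0.13*0.22 = 0.006786 + 0.153503 + 0.084334 + 0.027637 = 0.272260
Of this, 0.111971 comes from 0.084334 + 0.027637 (the poppy-seed meal=true cases).
Hence the posterior is 0.111971/0.272260 ≈ 0.4113.

P(poppy-seed meal | positive screen) ≈ 0.4113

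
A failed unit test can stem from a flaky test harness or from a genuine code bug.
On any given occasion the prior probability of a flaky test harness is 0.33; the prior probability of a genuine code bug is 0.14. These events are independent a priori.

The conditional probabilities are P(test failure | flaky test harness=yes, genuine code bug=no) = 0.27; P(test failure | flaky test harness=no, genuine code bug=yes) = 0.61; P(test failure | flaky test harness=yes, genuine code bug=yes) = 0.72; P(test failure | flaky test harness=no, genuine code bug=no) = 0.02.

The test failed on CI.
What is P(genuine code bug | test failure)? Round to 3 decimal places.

P(genuine code bug | test failure) ≈ 0.507

P(test failure) = 0.02*0.67*0.86 + 0.61*0.67*0.14 + 0.27*0.33*0.86 + 0.72*0.33*0.14 = 0.011524 + 0.057218 + 0.076626 + 0.033264 = 0.178632
Of this, 0.090482 comes from 0.057218 + 0.033264 (the genuine code bug=true cases).
P(genuine code bug | test failure) = 0.090482 / 0.178632 ≈ 0.507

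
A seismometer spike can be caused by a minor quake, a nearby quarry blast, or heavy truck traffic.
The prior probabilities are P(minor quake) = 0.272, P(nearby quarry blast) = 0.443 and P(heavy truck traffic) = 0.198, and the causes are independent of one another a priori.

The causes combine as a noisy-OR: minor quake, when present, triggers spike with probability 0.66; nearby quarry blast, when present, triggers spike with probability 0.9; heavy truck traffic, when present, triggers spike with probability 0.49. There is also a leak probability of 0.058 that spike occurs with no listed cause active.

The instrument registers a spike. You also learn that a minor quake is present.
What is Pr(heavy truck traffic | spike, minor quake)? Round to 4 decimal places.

Pr(heavy truck traffic | spike, minor quake) ≈ 0.2161

Under noisy-OR, P(spike | causes) = 1 − (1−0.058)·∏(1−qᵢ) over the active causes.
By total probability over the 4 (nearby quarry blast, heavy truck traffic) configurations:
  P(spike | minor quake) = 0.67972×0.557×0.802 + 0.836657×0.557×0.198 + 0.967972×0.443×0.802 + 0.983666×0.443×0.198
        = 0.303640 + 0.092272 + 0.343907 + 0.086281 = 0.826100
Keeping only the heavy truck traffic-present terms gives 0.178553, so
  P(heavy truck traffic | spike, minor quake) = 0.178553 / 0.826100 ≈ 0.2161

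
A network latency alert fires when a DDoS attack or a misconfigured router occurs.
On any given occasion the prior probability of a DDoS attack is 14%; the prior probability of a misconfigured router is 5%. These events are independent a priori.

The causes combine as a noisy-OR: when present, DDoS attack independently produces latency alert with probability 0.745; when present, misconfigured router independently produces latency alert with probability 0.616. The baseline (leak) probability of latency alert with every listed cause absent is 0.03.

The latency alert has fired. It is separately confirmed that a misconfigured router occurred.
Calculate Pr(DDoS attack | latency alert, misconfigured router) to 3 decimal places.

Pr(DDoS attack | latency alert, misconfigured router) ≈ 0.190

Under noisy-OR, P(latency alert | causes) = 1 − (1−0.03)·∏(1−qᵢ) over the active causes.
Sum P(latency alert|·) weighted by the priors over both values of DDoS attack:
  P(latency alert | misconfigured router) = 0.62752×0.86 + 0.905018×0.14
        = 0.539667 + 0.126703 = 0.666370
Configurations with DDoS attack contribute 0.126703, so
  P(DDoS attack | latency alert, misconfigured router) = 0.126703 / 0.666370 ≈ 0.190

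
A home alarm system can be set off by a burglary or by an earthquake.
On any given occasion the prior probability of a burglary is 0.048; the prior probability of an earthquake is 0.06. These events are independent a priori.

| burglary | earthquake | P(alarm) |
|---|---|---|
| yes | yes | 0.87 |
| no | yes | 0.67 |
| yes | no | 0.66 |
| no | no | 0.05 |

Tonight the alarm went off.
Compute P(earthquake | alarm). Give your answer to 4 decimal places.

P(earthquake | alarm) ≈ 0.3537

Sum P(alarm|·) weighted by the priors over the 4 (burglary, earthquake) configurations:
  P(alarm) = 0.05*0.952*0.94 + 0.67*0.952*0.06 + 0.66*0.048*0.94 + 0.87*0.048*0.06
        = 0.044744 + 0.038270 + 0.029779 + 0.002506 = 0.115299
Configurations with earthquake contribute 0.040776, so
  P(earthquake | alarm) = 0.040776 / 0.115299 ≈ 0.3537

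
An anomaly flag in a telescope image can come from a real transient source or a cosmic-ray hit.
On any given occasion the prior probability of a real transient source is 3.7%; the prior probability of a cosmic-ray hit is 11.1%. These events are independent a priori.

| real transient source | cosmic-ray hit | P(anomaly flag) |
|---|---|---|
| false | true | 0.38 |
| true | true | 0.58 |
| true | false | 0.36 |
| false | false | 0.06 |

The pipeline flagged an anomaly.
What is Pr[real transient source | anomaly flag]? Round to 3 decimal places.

Pr[real transient source | anomaly flag] ≈ 0.134

Sum P(anomaly flag|·) weighted by the priors over the 4 (real transient source, cosmic-ray hit) configurations:
  P(anomaly flag) = 0.06×0.963×0.889 + 0.38×0.963×0.111 + 0.36×0.037×0.889 + 0.58×0.037×0.111
        = 0.051366 + 0.040619 + 0.011841 + 0.002382 = 0.106208
The terms with real transient source present sum to 0.014223, so
  P(real transient source | anomaly flag) = 0.014223 / 0.106208 ≈ 0.134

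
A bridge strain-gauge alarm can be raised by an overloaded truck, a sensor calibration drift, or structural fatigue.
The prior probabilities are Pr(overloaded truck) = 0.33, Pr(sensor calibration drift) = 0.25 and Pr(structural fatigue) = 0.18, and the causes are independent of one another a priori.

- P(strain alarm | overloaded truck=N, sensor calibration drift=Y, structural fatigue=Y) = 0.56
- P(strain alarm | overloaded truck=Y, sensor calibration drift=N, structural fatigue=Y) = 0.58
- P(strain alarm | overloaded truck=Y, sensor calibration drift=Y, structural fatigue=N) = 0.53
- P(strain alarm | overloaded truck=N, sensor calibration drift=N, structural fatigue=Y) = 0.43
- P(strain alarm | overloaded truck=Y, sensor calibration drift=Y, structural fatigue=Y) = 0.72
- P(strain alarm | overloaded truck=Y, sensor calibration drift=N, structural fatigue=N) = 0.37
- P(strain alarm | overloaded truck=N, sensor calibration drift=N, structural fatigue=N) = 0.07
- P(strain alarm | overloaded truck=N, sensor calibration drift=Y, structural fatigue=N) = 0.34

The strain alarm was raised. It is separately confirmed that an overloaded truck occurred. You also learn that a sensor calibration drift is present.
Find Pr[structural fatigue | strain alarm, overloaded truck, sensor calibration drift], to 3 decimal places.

Pr[structural fatigue | strain alarm, overloaded truck, sensor calibration drift] ≈ 0.230

P(strain alarm | overloaded truck, sensor calibration drift) = 0.53×0.82 + 0.72×0.18 = 0.434600 + 0.129600 = 0.564200
The structural fatigue-present share is 0.72×0.18 = 0.129600.
Hence the posterior is 0.129600/0.564200 ≈ 0.230.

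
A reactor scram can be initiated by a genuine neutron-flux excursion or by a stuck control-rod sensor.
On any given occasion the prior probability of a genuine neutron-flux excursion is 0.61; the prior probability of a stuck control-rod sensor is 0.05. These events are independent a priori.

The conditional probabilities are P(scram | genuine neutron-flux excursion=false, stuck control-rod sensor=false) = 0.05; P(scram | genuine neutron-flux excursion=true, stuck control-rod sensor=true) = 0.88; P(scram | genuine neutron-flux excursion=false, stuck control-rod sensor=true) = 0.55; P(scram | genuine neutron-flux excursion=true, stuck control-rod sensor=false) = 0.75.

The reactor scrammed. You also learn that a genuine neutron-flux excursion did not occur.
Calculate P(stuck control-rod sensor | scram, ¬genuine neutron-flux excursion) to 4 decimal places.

P(stuck control-rod sensor | scram, ¬genuine neutron-flux excursion) ≈ 0.3667

Enumerate both values of stuck control-rod sensor and weight by the priors:
  P(scram | ¬genuine neutron-flux excursion) = 0.05*0.95 + 0.55*0.05
        = 0.047500 + 0.027500 = 0.075000
Configurations with stuck control-rod sensor contribute 0.027500, so
  P(stuck control-rod sensor | scram, ¬genuine neutron-flux excursion) = 0.027500 / 0.075000 ≈ 0.3667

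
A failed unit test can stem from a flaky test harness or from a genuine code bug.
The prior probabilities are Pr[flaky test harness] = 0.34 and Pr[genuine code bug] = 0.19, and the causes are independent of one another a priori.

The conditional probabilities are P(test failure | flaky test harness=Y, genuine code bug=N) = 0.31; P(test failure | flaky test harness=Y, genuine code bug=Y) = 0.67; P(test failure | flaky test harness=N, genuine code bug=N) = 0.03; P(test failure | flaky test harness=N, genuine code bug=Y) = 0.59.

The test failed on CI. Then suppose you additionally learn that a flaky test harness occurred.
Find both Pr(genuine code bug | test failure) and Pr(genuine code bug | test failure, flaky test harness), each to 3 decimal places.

Sum P(test failure|·) weighted by the priors over the 4 (flaky test harness, genuine code bug) configurations:
  P(test failure) = 0.03·0.66·0.81 + 0.59·0.66·0.19 + 0.31·0.34·0.81 + 0.67·0.34·0.19
        = 0.016038 + 0.073986 + 0.085374 + 0.043282 = 0.218680
Configurations with genuine code bug contribute 0.117268, so
  P(genuine code bug | test failure) = 0.117268 / 0.218680 ≈ 0.536

Now condition on the additional information:
P(test failure | flaky test harness) = 0.31×0.81 + 0.67×0.19 = 0.251100 + 0.127300 = 0.378400
Of this, 0.127300 comes from 0.67×0.19 (the genuine code bug=true cases).
So P(genuine code bug | test failure, flaky test harness) = 0.127300/0.378400 ≈ 0.336.
The drop from 0.536 to 0.336 is the explaining-away (discounting) effect.

Pr(genuine code bug | test failure) ≈ 0.536; Pr(genuine code bug | test failure, flaky test harness) ≈ 0.336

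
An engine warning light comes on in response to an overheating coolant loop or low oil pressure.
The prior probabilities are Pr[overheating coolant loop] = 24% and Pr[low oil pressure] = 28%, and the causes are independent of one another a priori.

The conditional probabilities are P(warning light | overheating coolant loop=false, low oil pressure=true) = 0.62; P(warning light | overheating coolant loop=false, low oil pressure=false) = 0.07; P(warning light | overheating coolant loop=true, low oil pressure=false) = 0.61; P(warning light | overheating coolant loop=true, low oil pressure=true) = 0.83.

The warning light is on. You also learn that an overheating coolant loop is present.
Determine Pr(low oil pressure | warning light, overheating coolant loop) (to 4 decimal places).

Pr(low oil pressure | warning light, overheating coolant loop) ≈ 0.3460

P(warning light | overheating coolant loop) = 0.61*0.72 + 0.83*0.28 = 0.439200 + 0.232400 = 0.671600
Of this, 0.232400 comes from 0.83*0.28 (the low oil pressure=true cases).
So P(low oil pressure | warning light, overheating coolant loop) = 0.232400/0.671600 ≈ 0.3460.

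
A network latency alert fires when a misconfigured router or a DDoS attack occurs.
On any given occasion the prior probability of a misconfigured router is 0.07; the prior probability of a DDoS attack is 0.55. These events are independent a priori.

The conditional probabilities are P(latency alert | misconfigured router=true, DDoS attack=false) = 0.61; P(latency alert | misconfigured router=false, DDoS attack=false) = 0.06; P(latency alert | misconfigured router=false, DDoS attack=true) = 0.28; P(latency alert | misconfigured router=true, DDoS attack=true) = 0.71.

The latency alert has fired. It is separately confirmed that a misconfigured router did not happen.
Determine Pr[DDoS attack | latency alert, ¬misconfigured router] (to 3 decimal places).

By total probability over both values of DDoS attack:
  P(latency alert | ¬misconfigured router) = 0.06·0.45 + 0.28·0.55
        = 0.027000 + 0.154000 = 0.181000
Configurations with DDoS attack contribute 0.154000, so
  P(DDoS attack | latency alert, ¬misconfigured router) = 0.154000 / 0.181000 ≈ 0.851

Pr[DDoS attack | latency alert, ¬misconfigured router] ≈ 0.851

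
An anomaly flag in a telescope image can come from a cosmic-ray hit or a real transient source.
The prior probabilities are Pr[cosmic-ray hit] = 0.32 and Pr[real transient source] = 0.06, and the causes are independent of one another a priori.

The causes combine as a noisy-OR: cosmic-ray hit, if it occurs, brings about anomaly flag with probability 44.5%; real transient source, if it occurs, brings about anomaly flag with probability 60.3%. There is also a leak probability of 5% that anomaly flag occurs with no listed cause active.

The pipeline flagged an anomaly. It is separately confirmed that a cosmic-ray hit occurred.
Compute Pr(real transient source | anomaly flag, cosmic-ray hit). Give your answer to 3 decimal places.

Under noisy-OR, P(anomaly flag | causes) = 1 − (1−0.05)·∏(1−qᵢ) over the active causes.
Enumerate both values of real transient source and weight by the priors:
  P(anomaly flag | cosmic-ray hit) = 0.47275*0.94 + 0.790682*0.06
        = 0.444385 + 0.047441 = 0.491826
Configurations with real transient source contribute 0.047441, so
  P(real transient source | anomaly flag, cosmic-ray hit) = 0.047441 / 0.491826 ≈ 0.096

Pr(real transient source | anomaly flag, cosmic-ray hit) ≈ 0.096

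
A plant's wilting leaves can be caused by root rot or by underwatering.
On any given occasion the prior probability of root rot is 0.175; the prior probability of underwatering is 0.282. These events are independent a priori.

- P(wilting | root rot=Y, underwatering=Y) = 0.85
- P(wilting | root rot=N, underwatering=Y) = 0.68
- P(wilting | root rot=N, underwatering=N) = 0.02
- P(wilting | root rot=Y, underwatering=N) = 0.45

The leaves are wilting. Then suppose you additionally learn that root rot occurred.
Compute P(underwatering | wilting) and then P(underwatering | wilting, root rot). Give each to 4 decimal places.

Sum P(wilting|·) weighted by the priors over the 4 (root rot, underwatering) configurations:
  P(wilting) = 0.02·0.825·0.718 + 0.68·0.825·0.282 + 0.45·0.175·0.718 + 0.85·0.175·0.282
        = 0.011847 + 0.158202 + 0.056542 + 0.041947 = 0.268538
The terms with underwatering present sum to 0.200149, so
  P(underwatering | wilting) = 0.200149 / 0.268538 ≈ 0.7453

Now also conditioning on root rot=true:
Weight on underwatering=true, given the evidence: 0.85*0.282 = 0.239700
Normalizer over all consistent configurations: 0.45*0.718 + 0.85*0.282 = 0.562800
Posterior = 0.239700 / 0.562800 ≈ 0.4259

P(underwatering | wilting) ≈ 0.7453; P(underwatering | wilting, root rot) ≈ 0.4259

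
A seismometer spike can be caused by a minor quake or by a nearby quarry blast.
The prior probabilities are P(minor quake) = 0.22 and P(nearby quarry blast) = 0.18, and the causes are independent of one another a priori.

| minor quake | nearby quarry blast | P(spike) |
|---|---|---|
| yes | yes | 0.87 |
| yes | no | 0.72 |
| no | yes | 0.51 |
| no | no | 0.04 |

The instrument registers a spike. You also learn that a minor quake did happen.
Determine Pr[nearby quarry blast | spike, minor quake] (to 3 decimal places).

P(spike | minor quake) = 0.72·0.82 + 0.87·0.18 = 0.590400 + 0.156600 = 0.747000
Restricting to configurations with nearby quarry blast present: 0.87·0.18 = 0.156600.
Hence the posterior is 0.156600/0.747000 ≈ 0.210.

Pr[nearby quarry blast | spike, minor quake] ≈ 0.210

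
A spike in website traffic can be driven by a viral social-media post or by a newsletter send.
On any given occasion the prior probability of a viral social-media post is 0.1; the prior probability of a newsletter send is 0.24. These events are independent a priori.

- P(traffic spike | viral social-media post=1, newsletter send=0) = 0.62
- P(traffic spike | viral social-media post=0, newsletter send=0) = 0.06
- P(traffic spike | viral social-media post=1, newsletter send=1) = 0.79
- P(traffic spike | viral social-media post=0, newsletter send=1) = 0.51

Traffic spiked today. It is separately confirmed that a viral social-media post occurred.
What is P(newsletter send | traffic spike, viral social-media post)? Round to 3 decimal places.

Sum P(traffic spike|·) weighted by the priors over both values of newsletter send:
  P(traffic spike | viral social-media post) = 0.62·0.76 + 0.79·0.24
        = 0.471200 + 0.189600 = 0.660800
Keeping only the newsletter send-present terms gives 0.189600, so
  P(newsletter send | traffic spike, viral social-media post) = 0.189600 / 0.660800 ≈ 0.287

P(newsletter send | traffic spike, viral social-media post) ≈ 0.287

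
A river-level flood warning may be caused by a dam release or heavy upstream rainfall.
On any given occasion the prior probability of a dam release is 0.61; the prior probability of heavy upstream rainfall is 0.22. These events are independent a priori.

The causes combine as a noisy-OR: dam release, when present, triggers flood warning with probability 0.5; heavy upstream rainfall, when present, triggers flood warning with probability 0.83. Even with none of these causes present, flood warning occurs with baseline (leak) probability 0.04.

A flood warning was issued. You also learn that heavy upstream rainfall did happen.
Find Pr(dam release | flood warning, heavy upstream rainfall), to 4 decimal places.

Pr(dam release | flood warning, heavy upstream rainfall) ≈ 0.6319

Under noisy-OR, P(flood warning | causes) = 1 − (1−0.04)·∏(1−qᵢ) over the active causes.
Enumerate both values of dam release and weight by the priors:
  P(flood warning | heavy upstream rainfall) = 0.8368*0.39 + 0.9184*0.61
        = 0.326352 + 0.560224 = 0.886576
Keeping only the dam release-present terms gives 0.560224, so
  P(dam release | flood warning, heavy upstream rainfall) = 0.560224 / 0.886576 ≈ 0.6319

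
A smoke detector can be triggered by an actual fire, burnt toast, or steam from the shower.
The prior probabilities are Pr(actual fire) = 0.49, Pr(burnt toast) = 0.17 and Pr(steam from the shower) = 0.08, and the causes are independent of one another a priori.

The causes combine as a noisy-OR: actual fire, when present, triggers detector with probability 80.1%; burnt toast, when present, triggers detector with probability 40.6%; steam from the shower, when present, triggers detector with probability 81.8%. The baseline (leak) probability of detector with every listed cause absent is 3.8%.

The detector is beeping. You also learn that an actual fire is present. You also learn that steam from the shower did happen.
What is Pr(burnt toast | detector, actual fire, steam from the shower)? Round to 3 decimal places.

Pr(burnt toast | detector, actual fire, steam from the shower) ≈ 0.172

Under noisy-OR, P(detector | causes) = 1 − (1−0.038)·∏(1−qᵢ) over the active causes.
By total probability over both values of burnt toast:
  P(detector | actual fire, steam from the shower) = 0.965158·0.83 + 0.979304·0.17
        = 0.801081 + 0.166482 = 0.967563
Keeping only the burnt toast-present terms gives 0.166482, so
  P(burnt toast | detector, actual fire, steam from the shower) = 0.166482 / 0.967563 ≈ 0.172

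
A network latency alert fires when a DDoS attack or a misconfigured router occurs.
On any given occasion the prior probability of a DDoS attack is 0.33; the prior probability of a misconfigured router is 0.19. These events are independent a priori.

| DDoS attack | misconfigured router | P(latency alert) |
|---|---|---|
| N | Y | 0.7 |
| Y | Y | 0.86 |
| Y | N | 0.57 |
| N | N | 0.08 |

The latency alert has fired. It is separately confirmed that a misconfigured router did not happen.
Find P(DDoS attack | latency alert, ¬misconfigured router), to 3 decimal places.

P(DDoS attack | latency alert, ¬misconfigured router) ≈ 0.778

For the numerator, keep only DDoS attack=true terms: 0.57*0.33 = 0.188100
Normalizer over all consistent configurations: 0.08*0.67 + 0.57*0.33 = 0.241700
P(DDoS attack | latency alert, ¬misconfigured router) = 0.188100/0.241700 ≈ 0.778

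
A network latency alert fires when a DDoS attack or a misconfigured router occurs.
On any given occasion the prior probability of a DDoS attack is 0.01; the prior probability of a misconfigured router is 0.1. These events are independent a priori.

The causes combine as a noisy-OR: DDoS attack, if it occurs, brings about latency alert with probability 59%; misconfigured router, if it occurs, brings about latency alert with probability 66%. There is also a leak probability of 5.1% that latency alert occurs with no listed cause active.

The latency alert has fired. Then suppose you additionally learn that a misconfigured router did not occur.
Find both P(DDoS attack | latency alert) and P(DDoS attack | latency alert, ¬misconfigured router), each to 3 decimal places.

P(DDoS attack | latency alert) ≈ 0.054; P(DDoS attack | latency alert, ¬misconfigured router) ≈ 0.108

Under noisy-OR, P(latency alert | causes) = 1 − (1−0.051)·∏(1−qᵢ) over the active causes.
P(latency alert) = 0.051·0.99·0.9 + 0.67734·0.99·0.1 + 0.61091·0.01·0.9 + 0.867709·0.01·0.1 = 0.045441 + 0.067057 + 0.005498 + 0.000868 = 0.118864
The DDoS attack-present share is 0.005498 + 0.000868 = 0.006366.
P(DDoS attack | latency alert) = 0.006366 / 0.118864 ≈ 0.054

Now also conditioning on misconfigured router≠true:
P(latency alert | ¬misconfigured router) = 0.051*0.99 + 0.61091*0.01 = 0.050490 + 0.006109 = 0.056599
Of this, 0.006109 comes from 0.61091*0.01 (the DDoS attack=true cases).
Hence the posterior is 0.006109/0.056599 ≈ 0.108.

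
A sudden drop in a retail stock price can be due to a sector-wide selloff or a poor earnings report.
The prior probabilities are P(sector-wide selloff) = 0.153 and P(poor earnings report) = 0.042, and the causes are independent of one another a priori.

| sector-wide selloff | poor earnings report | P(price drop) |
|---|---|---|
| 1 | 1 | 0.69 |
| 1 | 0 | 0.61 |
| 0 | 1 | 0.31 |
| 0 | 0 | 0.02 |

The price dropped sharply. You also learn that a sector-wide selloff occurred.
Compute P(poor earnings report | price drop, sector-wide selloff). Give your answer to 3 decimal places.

P(poor earnings report | price drop, sector-wide selloff) ≈ 0.047

Enumerate both values of poor earnings report and weight by the priors:
  P(price drop | sector-wide selloff) = 0.61×0.958 + 0.69×0.042
        = 0.584380 + 0.028980 = 0.613360
Configurations with poor earnings report contribute 0.028980, so
  P(poor earnings report | price drop, sector-wide selloff) = 0.028980 / 0.613360 ≈ 0.047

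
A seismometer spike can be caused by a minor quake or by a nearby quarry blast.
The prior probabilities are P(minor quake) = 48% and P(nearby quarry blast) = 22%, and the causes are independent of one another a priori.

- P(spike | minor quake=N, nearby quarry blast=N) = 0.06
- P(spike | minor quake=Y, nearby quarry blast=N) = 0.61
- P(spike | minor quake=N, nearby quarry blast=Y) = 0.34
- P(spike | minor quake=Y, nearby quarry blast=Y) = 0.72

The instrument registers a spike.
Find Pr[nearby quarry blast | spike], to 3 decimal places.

P(spike) = 0.06×0.52×0.78 + 0.34×0.52×0.22 + 0.61×0.48×0.78 + 0.72×0.48×0.22 = 0.024336 + 0.038896 + 0.228384 + 0.076032 = 0.367648
Of this, 0.114928 comes from 0.038896 + 0.076032 (the nearby quarry blast=true cases).
Hence the posterior is 0.114928/0.367648 ≈ 0.313.

Pr[nearby quarry blast | spike] ≈ 0.313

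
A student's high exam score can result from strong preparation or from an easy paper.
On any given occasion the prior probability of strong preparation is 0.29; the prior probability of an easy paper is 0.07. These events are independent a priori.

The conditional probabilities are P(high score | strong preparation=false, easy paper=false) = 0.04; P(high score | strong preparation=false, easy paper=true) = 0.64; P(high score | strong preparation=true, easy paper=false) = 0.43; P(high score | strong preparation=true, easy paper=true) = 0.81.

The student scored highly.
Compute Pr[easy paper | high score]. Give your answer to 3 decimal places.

Pr[easy paper | high score] ≈ 0.253

P(high score) = 0.04·0.71·0.93 + 0.64·0.71·0.07 + 0.43·0.29·0.93 + 0.81·0.29·0.07 = 0.026412 + 0.031808 + 0.115971 + 0.016443 = 0.190634
Of this, 0.048251 comes from 0.031808 + 0.016443 (the easy paper=true cases).
So P(easy paper | high score) = 0.048251/0.190634 ≈ 0.253.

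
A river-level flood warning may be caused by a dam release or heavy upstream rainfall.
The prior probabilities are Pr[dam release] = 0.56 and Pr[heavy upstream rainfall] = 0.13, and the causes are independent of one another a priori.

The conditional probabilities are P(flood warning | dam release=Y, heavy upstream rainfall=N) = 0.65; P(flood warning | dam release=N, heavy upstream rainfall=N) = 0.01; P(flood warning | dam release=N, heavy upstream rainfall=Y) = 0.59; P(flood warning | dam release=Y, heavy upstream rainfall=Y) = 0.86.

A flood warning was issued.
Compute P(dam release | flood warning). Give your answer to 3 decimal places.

Sum P(flood warning|·) weighted by the priors over the 4 (dam release, heavy upstream rainfall) configurations:
  P(flood warning) = 0.01·0.44·0.87 + 0.59·0.44·0.13 + 0.65·0.56·0.87 + 0.86·0.56·0.13
        = 0.003828 + 0.033748 + 0.316680 + 0.062608 = 0.416864
The terms with dam release present sum to 0.379288, so
  P(dam release | flood warning) = 0.379288 / 0.416864 ≈ 0.910

P(dam release | flood warning) ≈ 0.910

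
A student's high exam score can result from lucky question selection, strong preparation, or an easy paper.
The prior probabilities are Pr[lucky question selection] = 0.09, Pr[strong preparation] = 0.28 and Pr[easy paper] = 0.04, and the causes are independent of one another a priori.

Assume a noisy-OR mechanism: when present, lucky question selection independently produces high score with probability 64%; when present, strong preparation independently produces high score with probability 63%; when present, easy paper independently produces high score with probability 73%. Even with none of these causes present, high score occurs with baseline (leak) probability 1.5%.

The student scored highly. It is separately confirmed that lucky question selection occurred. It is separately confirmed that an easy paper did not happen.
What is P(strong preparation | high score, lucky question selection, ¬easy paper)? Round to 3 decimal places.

Under noisy-OR, P(high score | causes) = 1 − (1−0.015)·∏(1−qᵢ) over the active causes.
P(high score | lucky question selection, ¬easy paper) = 0.6454*0.72 + 0.868798*0.28 = 0.464688 + 0.243263 = 0.707951
The strong preparation-present share is 0.868798*0.28 = 0.243263.
So P(strong preparation | high score, lucky question selection, ¬easy paper) = 0.243263/0.707951 ≈ 0.344.

P(strong preparation | high score, lucky question selection, ¬easy paper) ≈ 0.344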